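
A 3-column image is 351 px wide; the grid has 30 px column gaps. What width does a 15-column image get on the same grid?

Subtracting 2 column gaps of 30 leaves 291 for 3 columns, so c = 97 px.
15 columns plus 14 column gaps: 1455 + 420 = 1875 px.

1875 px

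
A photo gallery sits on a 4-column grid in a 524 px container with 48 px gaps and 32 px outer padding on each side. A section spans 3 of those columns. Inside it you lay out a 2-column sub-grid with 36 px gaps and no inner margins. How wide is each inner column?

148.5 px

Subtract both margins: 524 − 2·32 = 460 px.
Subtracting 3 gaps of 48 leaves 316 for 4 columns, so c = 79 px.
Span of 3: 3·79 + 2·48 = 237 + 96 = 333 px.
2 columns + 1 gap: 2d + 1·36 = 333.
2d = 333 − 36 = 297, so d = 148.5 px.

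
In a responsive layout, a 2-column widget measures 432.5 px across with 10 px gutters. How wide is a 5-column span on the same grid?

1096.25 px

Subtracting 1 gutter of 10 leaves 422.5 for 2 columns, so c = 211.25 px.
Span of 5: 5·211.25 + 4·10 = 1056.25 + 40 = 1096.25 px.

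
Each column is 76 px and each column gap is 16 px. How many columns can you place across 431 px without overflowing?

4 columns: 4·76 + 3·16 = 352 px ≤ 431.
5 columns: 444 px > 431. So 4.

4 columns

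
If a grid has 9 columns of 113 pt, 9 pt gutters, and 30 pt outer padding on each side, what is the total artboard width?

1149 pt

Adding margins, columns and gutters: 60 + 1017 + 72 = 1149 pt.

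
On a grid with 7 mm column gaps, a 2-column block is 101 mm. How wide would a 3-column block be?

Subtracting 1 column gap of 7 leaves 94 for 2 columns, so c = 47 mm.
Span of 3: 3·47 + 2·7 = 141 + 14 = 155 mm.

155 mm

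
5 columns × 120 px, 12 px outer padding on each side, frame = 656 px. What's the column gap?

8 px

Content width = 656 − 2·12 = 632 px.
5 columns take 5·120 = 600 px; remaining 32 splits into 4 column gaps.
g = 32 / 4 = 8 px.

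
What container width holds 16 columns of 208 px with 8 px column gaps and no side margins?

Total width: 16·208 + 15·8 = 3448 px.

3448 px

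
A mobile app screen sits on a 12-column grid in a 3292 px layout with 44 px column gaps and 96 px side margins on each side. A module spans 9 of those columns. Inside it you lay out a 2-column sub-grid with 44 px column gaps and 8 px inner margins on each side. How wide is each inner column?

Outer content = 3292 − 2·96 = 3100 px.
Subtracting 11 column gaps of 44 leaves 2616 for 12 columns, so c = 218 px.
9-column span = 9·218 + 8·44 = 2314 px.
Inner content = 2314 − 2·8 = 2298 px.
2d + 1·44 = 2298 → 2d = 2254 → d = 1127 px.

1127 px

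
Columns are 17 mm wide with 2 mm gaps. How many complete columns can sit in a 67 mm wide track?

3 columns: 3·17 + 2·2 = 55 mm ≤ 67.
4 columns: 74 mm > 67. So 3.

3 columns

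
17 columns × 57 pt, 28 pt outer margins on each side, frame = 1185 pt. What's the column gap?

10 pt

Content width = 1185 − 2·28 = 1129 pt.
17 columns take 17·57 = 969 pt; remaining 160 splits into 16 column gaps.
g = 160 / 16 = 10 pt.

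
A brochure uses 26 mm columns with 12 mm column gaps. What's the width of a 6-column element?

6-column span = 6·26 + 5·12 = 216 mm.

216 mm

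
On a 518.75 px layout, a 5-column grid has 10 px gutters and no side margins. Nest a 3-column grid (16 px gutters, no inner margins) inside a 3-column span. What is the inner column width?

Subtracting 4 gutters of 10 leaves 478.75 for 5 columns, so c = 95.75 px.
Span of 3: 3·95.75 + 2·10 = 287.25 + 20 = 307.25 px.
307.25 − 2·16 = 275.25; ÷3 gives d = 91.75 px.

91.75 px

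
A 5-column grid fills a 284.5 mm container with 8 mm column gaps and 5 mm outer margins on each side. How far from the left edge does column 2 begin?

61.5 mm

Content = 284.5 − 2·5 = 274.5 mm.
Subtracting 4 column gaps of 8 leaves 242.5 for 5 columns, so c = 48.5 mm.
Column 2 starts at margin + 1·(column + gutter) = 5 + 1·56.5 = 61.5 mm.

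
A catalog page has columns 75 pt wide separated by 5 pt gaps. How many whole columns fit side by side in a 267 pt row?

k columns need k·75 + (k−1)·5 = k·80 − 5.
k·80 − 5 ≤ 267 → k ≤ 272 / 80 ≈ 3.40, so k = 3.

3 columns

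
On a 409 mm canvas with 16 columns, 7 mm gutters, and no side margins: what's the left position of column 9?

208 mm

16 columns + 15 gutters: 16c + 15·7 = 409.
16c = 409 − 105 = 304, so c = 19 mm.
No margin, so column 9 starts at 8·(column + gutter) = 8·26 = 208 mm.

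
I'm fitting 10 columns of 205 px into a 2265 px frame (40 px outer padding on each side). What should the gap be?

15 px

Take off 80 px of margins, leaving 2185 px.
10 columns take 10·205 = 2050 px; remaining 135 splits into 9 gaps.
g = 135 / 9 = 15 px.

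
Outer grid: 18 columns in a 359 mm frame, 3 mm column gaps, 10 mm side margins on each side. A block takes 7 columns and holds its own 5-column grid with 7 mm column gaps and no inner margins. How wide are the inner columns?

Outer content = 359 − 2·10 = 339 mm.
Subtracting 17 column gaps of 3 leaves 288 for 18 columns, so c = 16 mm.
Span of 7: 7·16 + 6·3 = 112 + 18 = 130 mm.
Subtracting 4 column gaps of 7 leaves 102 for 5 columns, so d = 20.4 mm.

20.4 mm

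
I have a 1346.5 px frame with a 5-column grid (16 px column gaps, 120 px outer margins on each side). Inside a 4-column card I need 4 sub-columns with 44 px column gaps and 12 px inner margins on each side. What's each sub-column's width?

Subtract both margins: 1346.5 − 2·120 = 1106.5 px.
1106.5 − 4·16 = 1042.5; ÷5 gives c = 208.5 px.
4-column span = 4·208.5 + 3·16 = 882 px.
Inner content = 882 − 2·12 = 858 px.
4d + 3·44 = 858 → 4d = 726 → d = 181.5 px.

181.5 px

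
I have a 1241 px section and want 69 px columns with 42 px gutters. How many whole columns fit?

Each extra column adds 69 + 42 = 111 px.
(1241 + 42) / 111 = 11.56, so 11 columns fit.

11 columns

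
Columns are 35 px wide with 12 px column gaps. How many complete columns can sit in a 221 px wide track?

4 columns

4 columns: 4·35 + 3·12 = 176 px ≤ 221.
5 columns: 223 px > 221. So 4.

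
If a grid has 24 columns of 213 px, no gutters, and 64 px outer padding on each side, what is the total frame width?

5240 px

Frame = 2·64 + 24·213 = 128 + 5112 = 5240 px.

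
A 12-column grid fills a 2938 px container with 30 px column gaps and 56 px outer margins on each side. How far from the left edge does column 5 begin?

1008 px

Subtract both margins: 2938 − 2·56 = 2826 px.
12c + 11·30 = 2826 → 12c = 2496 → c = 208 px.
Column 5 starts at margin + 4·(column + gutter) = 56 + 4·238 = 1008 px.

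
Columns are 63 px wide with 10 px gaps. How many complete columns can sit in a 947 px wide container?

Each extra column adds 63 + 10 = 73 px.
(947 + 10) / 73 = 13.11, so 13 columns fit.

13 columns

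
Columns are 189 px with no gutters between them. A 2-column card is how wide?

With no gutters, 2 columns span 2·189 = 378 px.

378 px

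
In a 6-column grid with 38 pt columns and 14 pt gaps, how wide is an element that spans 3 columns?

Span of 3: 3·38 + 2·14 = 114 + 28 = 142 pt.

142 pt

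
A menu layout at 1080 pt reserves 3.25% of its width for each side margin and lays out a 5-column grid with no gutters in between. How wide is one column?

201.96 pt

1080 × (1 − 2·3.25%) = 1080 × 93.5% = 1009.8 pt for the columns.
With no gutters, each column is 1009.8/5 = 201.96 pt.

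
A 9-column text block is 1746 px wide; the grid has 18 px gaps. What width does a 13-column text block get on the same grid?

2530 px

1746 − 8·18 = 1602; ÷9 gives c = 178 px.
13 columns plus 12 gaps: 2314 + 216 = 2530 px.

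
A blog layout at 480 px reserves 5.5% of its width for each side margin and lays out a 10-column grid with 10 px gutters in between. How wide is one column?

33.72 px

Margins: 5.5% × 480 = 26.4 px each, so content = 480 − 52.8 = 427.2 px.
10c + 9·10 = 427.2 → 10c = 337.2 → c = 33.72 px.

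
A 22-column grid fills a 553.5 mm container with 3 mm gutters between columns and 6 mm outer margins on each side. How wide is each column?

Subtract both margins: 553.5 − 2·6 = 541.5 mm.
541.5 − 21·3 = 478.5; ÷22 gives c = 21.75 mm.

21.75 mm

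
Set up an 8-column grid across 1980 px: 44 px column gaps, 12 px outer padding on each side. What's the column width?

206 px

Subtract both margins: 1980 − 2·12 = 1956 px.
8 columns + 7 column gaps: 8c + 7·44 = 1956.
8c = 1956 − 308 = 1648, so c = 206 px.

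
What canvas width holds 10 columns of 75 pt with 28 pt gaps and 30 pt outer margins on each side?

Total width: 2·30 + 10·75 + 9·28 = 1062 pt.

1062 pt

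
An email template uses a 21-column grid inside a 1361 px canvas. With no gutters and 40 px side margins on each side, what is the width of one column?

61 px

Content width = 1361 − 2·40 = 1281 px.
With no gutters, each column is 1281/21 = 61 px.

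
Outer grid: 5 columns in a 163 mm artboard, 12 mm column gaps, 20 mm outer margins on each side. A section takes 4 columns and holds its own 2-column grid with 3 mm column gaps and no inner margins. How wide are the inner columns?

46.5 mm

Outer content = 163 − 2·20 = 123 mm.
5 columns + 4 column gaps: 5c + 4·12 = 123.
5c = 123 − 48 = 75, so c = 15 mm.
4-column span = 4·15 + 3·12 = 96 mm.
96 − 1·3 = 93; ÷2 gives d = 46.5 mm.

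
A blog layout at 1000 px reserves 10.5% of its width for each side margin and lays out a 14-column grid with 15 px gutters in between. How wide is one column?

42.5 px

Margins: 10.5% × 1000 = 105 px each, so content = 1000 − 210 = 790 px.
Subtracting 13 gutters of 15 leaves 595 for 14 columns, so c = 42.5 px.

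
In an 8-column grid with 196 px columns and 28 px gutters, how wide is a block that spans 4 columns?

868 px

Span of 4: 4·196 + 3·28 = 784 + 84 = 868 px.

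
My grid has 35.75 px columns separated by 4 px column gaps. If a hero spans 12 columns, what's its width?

473 px

12-column span = 12·35.75 + 11·4 = 473 px.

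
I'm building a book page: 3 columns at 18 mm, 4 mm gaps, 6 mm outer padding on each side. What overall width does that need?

74 mm

Layout = 2·6 + 3·18 + 2·4 = 12 + 54 + 8 = 74 mm.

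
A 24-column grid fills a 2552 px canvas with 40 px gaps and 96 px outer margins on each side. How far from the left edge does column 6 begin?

596 px

Content = 2552 − 2·96 = 2360 px.
Subtracting 23 gaps of 40 leaves 1440 for 24 columns, so c = 60 px.
Column 6 starts at margin + 5·(column + gutter) = 96 + 5·100 = 596 px.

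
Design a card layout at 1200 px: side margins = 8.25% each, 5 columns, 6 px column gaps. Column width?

Each margin = 8.25% of 1200 = 99 px; content = 1200 − 2·99 = 1002 px.
Subtracting 4 column gaps of 6 leaves 978 for 5 columns, so c = 195.6 px.

195.6 px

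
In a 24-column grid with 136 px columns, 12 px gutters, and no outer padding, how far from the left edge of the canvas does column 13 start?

No margin, so column 13 starts at 12·(column + gutter) = 12·148 = 1776 px.

1776 px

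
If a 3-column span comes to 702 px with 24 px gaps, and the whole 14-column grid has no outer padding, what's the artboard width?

3 columns + 2 gaps: 3c + 2·24 = 702.
3c = 702 − 48 = 654, so c = 218 px.
Artboard = 14·218 + 13·24 = 3052 + 312 = 3364 px.

3364 px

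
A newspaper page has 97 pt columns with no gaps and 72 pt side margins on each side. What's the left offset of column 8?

751 pt

Each column+gutter stride is 97 pt; 7 of them past the 72 pt margin is 72 + 679 = 751 pt.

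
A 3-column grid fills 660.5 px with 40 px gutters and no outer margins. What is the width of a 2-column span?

Subtracting 2 gutters of 40 leaves 580.5 for 3 columns, so c = 193.5 px.
Span of 2: 2·193.5 + 1·40 = 387 + 40 = 427 px.

427 px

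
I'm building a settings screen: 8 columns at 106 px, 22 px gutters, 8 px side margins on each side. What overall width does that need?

Adding margins, columns and gutters: 16 + 848 + 154 = 1018 px.

1018 px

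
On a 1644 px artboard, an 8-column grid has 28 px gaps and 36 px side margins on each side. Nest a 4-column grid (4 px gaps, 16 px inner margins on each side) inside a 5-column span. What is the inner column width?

Inside the margins: 1644 − 72 = 1572 px.
8 columns + 7 gaps: 8c + 7·28 = 1572.
8c = 1572 − 196 = 1376, so c = 172 px.
Span of 5: 5·172 + 4·28 = 860 + 112 = 972 px.
Inner content = 972 − 2·16 = 940 px.
4d + 3·4 = 940 → 4d = 928 → d = 232 px.

232 px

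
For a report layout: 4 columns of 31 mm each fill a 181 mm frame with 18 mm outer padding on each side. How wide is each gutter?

7 mm

Inside the margins: 181 − 36 = 145 mm.
4 columns take 4·31 = 124 mm; remaining 21 splits into 3 gutters.
g = 21 / 3 = 7 mm.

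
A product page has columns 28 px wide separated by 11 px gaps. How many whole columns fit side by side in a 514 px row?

k columns need k·28 + (k−1)·11 = k·39 − 11.
k·39 − 11 ≤ 514 → k ≤ 525 / 39 ≈ 13.46, so k = 13.

13 columns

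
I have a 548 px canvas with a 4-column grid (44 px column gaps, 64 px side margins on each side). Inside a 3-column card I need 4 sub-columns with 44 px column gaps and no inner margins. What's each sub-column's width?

Take off 128 px of margins, leaving 420 px.
Subtracting 3 column gaps of 44 leaves 288 for 4 columns, so c = 72 px.
3 columns plus 2 column gaps: 216 + 88 = 304 px.
Subtracting 3 column gaps of 44 leaves 172 for 4 columns, so d = 43 px.

43 px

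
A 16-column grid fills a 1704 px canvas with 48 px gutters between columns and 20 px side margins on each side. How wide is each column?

59 px

Content width = 1704 − 2·20 = 1664 px.
Subtracting 15 gutters of 48 leaves 944 for 16 columns, so c = 59 px.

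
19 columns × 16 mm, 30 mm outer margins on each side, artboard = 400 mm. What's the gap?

2 mm

Subtract both margins: 400 − 2·30 = 340 mm.
Columns use 304 mm, leaving 36 mm across 18 gaps = 2 mm each.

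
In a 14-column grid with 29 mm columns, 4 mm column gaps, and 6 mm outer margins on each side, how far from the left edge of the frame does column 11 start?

Each column+gutter stride is 33 mm; 10 of them past the 6 mm margin is 6 + 330 = 336 mm.

336 mm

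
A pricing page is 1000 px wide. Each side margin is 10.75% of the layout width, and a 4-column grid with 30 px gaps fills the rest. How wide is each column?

173.75 px

Margins: 10.75% × 1000 = 107.5 px each, so content = 1000 − 215 = 785 px.
785 − 3·30 = 695; ÷4 gives c = 173.75 px.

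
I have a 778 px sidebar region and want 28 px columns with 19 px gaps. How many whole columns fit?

16 columns

Each extra column adds 28 + 19 = 47 px.
(778 + 19) / 47 = 16.96, so 16 columns fit.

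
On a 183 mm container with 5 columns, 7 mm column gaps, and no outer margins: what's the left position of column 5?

183 − 4·7 = 155; ÷5 gives c = 31 mm.
No margin, so column 5 starts at 4·(column + gutter) = 4·38 = 152 mm.

152 mm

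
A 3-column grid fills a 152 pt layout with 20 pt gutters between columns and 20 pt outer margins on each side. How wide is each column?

24 pt

Subtract both margins: 152 − 2·20 = 112 pt.
112 − 2·20 = 72; ÷3 gives c = 24 pt.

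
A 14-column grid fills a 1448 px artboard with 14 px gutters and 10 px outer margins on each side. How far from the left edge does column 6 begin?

Take off 20 px of margins, leaving 1428 px.
14c + 13·14 = 1428 → 14c = 1246 → c = 89 px.
Column 6 starts at margin + 5·(column + gutter) = 10 + 5·103 = 525 px.

525 px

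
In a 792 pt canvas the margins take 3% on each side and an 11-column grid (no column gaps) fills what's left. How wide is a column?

67.68 pt

792 × (1 − 2·3%) = 792 × 94% = 744.48 pt for the columns.
11c = 744.48 → c = 67.68 pt.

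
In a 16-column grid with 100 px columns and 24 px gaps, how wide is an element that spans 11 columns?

1340 px

11 columns plus 10 gaps: 1100 + 240 = 1340 px.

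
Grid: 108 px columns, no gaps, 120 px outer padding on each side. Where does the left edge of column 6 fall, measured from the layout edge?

Before column 6: the margin + 5 columns + 5 gaps.
Offset = 120 + 5·(108 + 0) = 120 + 540 = 660 px.

660 px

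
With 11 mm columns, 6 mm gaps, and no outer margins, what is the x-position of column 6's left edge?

Each column+gutter stride is 17 mm; with no margin, 5 of them is 85 mm.

85 mm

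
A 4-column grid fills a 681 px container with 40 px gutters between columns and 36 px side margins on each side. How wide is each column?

122.25 px

Take off 72 px of margins, leaving 609 px.
609 − 3·40 = 489; ÷4 gives c = 122.25 px.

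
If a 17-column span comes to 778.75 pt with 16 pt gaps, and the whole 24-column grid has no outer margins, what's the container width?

17 columns + 16 gaps: 17c + 16·16 = 778.75.
17c = 778.75 − 256 = 522.75, so c = 30.75 pt.
Summing: 738 + 368 = 1106 pt.

1106 pt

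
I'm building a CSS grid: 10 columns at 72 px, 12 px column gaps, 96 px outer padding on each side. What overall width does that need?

1020 px

Adding margins, columns and gutters: 192 + 720 + 108 = 1020 px.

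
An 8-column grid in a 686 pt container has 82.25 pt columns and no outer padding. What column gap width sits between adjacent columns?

4 pt

8·82.25 + 7g = 686 → 7g = 28 → g = 4 pt.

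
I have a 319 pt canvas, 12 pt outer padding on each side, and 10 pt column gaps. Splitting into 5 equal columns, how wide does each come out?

Content width = 319 − 2·12 = 295 pt.
295 − 4·10 = 255; ÷5 gives c = 51 pt.

51 pt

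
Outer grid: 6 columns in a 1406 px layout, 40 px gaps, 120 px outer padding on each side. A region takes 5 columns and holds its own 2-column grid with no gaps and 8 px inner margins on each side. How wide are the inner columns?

474.5 px

Outer content = 1406 − 2·120 = 1166 px.
Subtracting 5 gaps of 40 leaves 966 for 6 columns, so c = 161 px.
Span of 5: 5·161 + 4·40 = 805 + 160 = 965 px.
Inner content = 965 − 2·8 = 949 px.
With no gaps, each column is 949/2 = 474.5 px.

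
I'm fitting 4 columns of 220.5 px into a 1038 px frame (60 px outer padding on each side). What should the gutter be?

12 px

Take off 120 px of margins, leaving 918 px.
4·220.5 + 3g = 918 → 3g = 36 → g = 12 px.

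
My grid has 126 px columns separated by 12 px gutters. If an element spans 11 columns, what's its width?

Span of 11: 11·126 + 10·12 = 1386 + 120 = 1506 px.

1506 px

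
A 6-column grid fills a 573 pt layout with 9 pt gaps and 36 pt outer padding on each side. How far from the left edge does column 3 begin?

206 pt

Inside the margins: 573 − 72 = 501 pt.
6c + 5·9 = 501 → 6c = 456 → c = 76 pt.
Each column+gutter stride is 85 pt; 2 of them past the 36 pt margin is 36 + 170 = 206 pt.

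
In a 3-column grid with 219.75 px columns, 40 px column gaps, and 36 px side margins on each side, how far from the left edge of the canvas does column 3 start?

555.5 px

Each column+gutter stride is 259.75 px; 2 of them past the 36 px margin is 36 + 519.5 = 555.5 px.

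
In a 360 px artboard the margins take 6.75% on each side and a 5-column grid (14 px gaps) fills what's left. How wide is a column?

360 × (1 − 2·6.75%) = 360 × 86.5% = 311.4 px for the columns.
5c + 4·14 = 311.4 → 5c = 255.4 → c = 51.08 px.

51.08 px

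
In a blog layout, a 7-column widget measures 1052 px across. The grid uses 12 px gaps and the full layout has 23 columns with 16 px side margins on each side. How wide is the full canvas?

Subtracting 6 gaps of 12 leaves 980 for 7 columns, so c = 140 px.
Adding margins, columns and gutters: 32 + 3220 + 264 = 3516 px.

3516 px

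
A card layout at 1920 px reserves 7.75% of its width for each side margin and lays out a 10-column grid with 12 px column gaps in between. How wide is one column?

151.44 px

1920 × (1 − 2·7.75%) = 1920 × 84.5% = 1622.4 px for the columns.
10 columns + 9 column gaps: 10c + 9·12 = 1622.4.
10c = 1622.4 − 108 = 1514.4, so c = 151.44 px.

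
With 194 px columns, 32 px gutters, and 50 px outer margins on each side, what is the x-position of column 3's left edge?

502 px

Column 3 starts at margin + 2·(column + gutter) = 50 + 2·226 = 502 px.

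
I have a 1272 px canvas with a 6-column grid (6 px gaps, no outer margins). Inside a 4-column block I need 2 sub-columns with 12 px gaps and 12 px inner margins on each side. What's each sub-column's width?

405 px

6 columns + 5 gaps: 6c + 5·6 = 1272.
6c = 1272 − 30 = 1242, so c = 207 px.
4 columns plus 3 gaps: 828 + 18 = 846 px.
Inner content = 846 − 2·12 = 822 px.
2 columns + 1 gap: 2d + 1·12 = 822.
2d = 822 − 12 = 810, so d = 405 px.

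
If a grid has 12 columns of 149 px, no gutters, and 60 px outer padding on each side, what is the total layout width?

Layout = 2·60 + 12·149 = 120 + 1788 = 1908 px.

1908 px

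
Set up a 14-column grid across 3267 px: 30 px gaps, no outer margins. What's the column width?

205.5 px

3267 − 13·30 = 2877; ÷14 gives c = 205.5 px.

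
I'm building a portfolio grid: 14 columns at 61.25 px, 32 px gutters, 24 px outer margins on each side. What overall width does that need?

1321.5 px

Adding margins, columns and gutters: 48 + 857.5 + 416 = 1321.5 px.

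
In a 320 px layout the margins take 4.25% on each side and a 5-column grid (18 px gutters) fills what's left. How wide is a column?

320 × (1 − 2·4.25%) = 320 × 91.5% = 292.8 px for the columns.
5c + 4·18 = 292.8 → 5c = 220.8 → c = 44.16 px.

44.16 px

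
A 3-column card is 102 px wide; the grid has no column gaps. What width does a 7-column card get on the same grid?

102 / 3 = 34 px per column.
7-column span = 7·34 = 238 px.

238 px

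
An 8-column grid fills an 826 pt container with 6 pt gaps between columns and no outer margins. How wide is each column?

Subtracting 7 gaps of 6 leaves 784 for 8 columns, so c = 98 pt.

98 pt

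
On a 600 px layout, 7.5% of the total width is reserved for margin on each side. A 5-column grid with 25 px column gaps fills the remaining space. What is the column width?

82 px

Each margin = 7.5% of 600 = 45 px; content = 600 − 2·45 = 510 px.
5 columns + 4 column gaps: 5c + 4·25 = 510.
5c = 510 − 100 = 410, so c = 82 px.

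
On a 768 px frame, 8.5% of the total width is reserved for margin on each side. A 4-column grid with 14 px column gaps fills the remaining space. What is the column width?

Margins: 8.5% × 768 = 65.28 px each, so content = 768 − 130.56 = 637.44 px.
4c + 3·14 = 637.44 → 4c = 595.44 → c = 148.86 px.

148.86 px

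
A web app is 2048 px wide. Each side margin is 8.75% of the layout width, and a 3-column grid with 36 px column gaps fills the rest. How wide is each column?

539.2 px

Margins: 8.75% × 2048 = 179.2 px each, so content = 2048 − 358.4 = 1689.6 px.
1689.6 − 2·36 = 1617.6; ÷3 gives c = 539.2 px.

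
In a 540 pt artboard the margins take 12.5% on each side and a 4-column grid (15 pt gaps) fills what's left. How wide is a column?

90 pt

Each margin = 12.5% of 540 = 67.5 pt; content = 540 − 2·67.5 = 405 pt.
4 columns + 3 gaps: 4c + 3·15 = 405.
4c = 405 − 45 = 360, so c = 90 pt.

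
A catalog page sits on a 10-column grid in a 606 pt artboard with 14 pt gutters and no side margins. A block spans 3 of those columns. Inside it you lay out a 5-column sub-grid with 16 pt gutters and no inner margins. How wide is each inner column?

10 columns + 9 gutters: 10c + 9·14 = 606.
10c = 606 − 126 = 480, so c = 48 pt.
Span of 3: 3·48 + 2·14 = 144 + 28 = 172 pt.
Subtracting 4 gutters of 16 leaves 108 for 5 columns, so d = 21.6 pt.

21.6 pt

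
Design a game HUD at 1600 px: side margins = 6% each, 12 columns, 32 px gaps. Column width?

Margins: 6% × 1600 = 96 px each, so content = 1600 − 192 = 1408 px.
1408 − 11·32 = 1056; ÷12 gives c = 88 px.

88 px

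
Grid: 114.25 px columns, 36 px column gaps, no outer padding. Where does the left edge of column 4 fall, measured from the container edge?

450.75 px

Each column+gutter stride is 150.25 px; with no margin, 3 of them is 450.75 px.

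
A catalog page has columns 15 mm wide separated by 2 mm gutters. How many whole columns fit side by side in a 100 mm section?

6 columns

6 columns: 6·15 + 5·2 = 100 mm ≤ 100.
7 columns: 117 mm > 100. So 6.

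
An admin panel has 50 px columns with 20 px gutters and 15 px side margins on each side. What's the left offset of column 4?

Column 4 starts at margin + 3·(column + gutter) = 15 + 3·70 = 225 px.

225 px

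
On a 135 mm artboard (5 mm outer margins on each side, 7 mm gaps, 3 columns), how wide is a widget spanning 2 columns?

Content width = 135 − 2·5 = 125 mm.
3 columns + 2 gaps: 3c + 2·7 = 125.
3c = 125 − 14 = 111, so c = 37 mm.
2-column span = 2·37 + 1·7 = 81 mm.

81 mm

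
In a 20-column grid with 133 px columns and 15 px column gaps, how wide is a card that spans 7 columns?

7-column span = 7·133 + 6·15 = 1021 px.

1021 px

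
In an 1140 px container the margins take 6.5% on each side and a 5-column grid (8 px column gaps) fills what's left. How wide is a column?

191.96 px

Margins: 6.5% × 1140 = 74.1 px each, so content = 1140 − 148.2 = 991.8 px.
Subtracting 4 column gaps of 8 leaves 959.8 for 5 columns, so c = 191.96 px.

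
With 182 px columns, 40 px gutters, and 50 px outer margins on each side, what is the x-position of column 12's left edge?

2492 px

Column 12 starts at margin + 11·(column + gutter) = 50 + 11·222 = 2492 px.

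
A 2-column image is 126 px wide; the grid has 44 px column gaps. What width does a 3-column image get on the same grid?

211 px

Subtracting 1 column gap of 44 leaves 82 for 2 columns, so c = 41 px.
3-column span = 3·41 + 2·44 = 211 px.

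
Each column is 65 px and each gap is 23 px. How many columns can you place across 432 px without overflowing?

5 columns

5 columns: 5·65 + 4·23 = 417 px ≤ 432.
6 columns: 505 px > 432. So 5.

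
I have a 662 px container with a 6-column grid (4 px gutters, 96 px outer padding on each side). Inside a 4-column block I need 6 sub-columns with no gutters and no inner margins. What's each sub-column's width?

Inside the margins: 662 − 192 = 470 px.
6c + 5·4 = 470 → 6c = 450 → c = 75 px.
4 columns plus 3 gutters: 300 + 12 = 312 px.
312 / 6 = 52 px per column.

52 px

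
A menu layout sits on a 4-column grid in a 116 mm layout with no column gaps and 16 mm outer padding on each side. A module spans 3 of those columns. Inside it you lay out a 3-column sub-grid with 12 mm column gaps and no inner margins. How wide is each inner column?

Outer content = 116 − 2·16 = 84 mm.
4c = 84 → c = 21 mm.
With no column gaps, 3 columns span 3·21 = 63 mm.
Subtracting 2 column gaps of 12 leaves 39 for 3 columns, so d = 13 mm.

13 mm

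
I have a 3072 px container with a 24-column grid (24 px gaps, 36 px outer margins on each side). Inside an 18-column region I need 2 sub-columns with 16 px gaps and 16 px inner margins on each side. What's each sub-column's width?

Subtract both margins: 3072 − 2·36 = 3000 px.
3000 − 23·24 = 2448; ÷24 gives c = 102 px.
Span of 18: 18·102 + 17·24 = 1836 + 408 = 2244 px.
Inner content = 2244 − 2·16 = 2212 px.
2212 − 1·16 = 2196; ÷2 gives d = 1098 px.

1098 px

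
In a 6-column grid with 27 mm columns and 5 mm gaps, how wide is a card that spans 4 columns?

123 mm

Span of 4: 4·27 + 3·5 = 108 + 15 = 123 mm.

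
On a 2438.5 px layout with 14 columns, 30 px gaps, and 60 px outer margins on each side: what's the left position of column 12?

Subtract both margins: 2438.5 − 2·60 = 2318.5 px.
14 columns + 13 gaps: 14c + 13·30 = 2318.5.
14c = 2318.5 − 390 = 1928.5, so c = 137.75 px.
Column 12 starts at margin + 11·(column + gutter) = 60 + 11·167.75 = 1905.25 px.

1905.25 px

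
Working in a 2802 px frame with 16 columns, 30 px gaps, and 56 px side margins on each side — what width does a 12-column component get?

Inside the margins: 2802 − 112 = 2690 px.
16 columns + 15 gaps: 16c + 15·30 = 2690.
16c = 2690 − 450 = 2240, so c = 140 px.
Span of 12: 12·140 + 11·30 = 1680 + 330 = 2010 px.

2010 px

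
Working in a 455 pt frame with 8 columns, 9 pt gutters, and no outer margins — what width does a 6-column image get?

339 pt

455 − 7·9 = 392; ÷8 gives c = 49 pt.
6-column span = 6·49 + 5·9 = 339 pt.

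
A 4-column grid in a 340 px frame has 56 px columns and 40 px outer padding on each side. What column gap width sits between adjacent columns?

12 px

Take off 80 px of margins, leaving 260 px.
4 columns take 4·56 = 224 px; remaining 36 splits into 3 column gaps.
g = 36 / 3 = 12 px.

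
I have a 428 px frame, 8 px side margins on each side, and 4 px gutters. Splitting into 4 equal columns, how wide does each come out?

Take off 16 px of margins, leaving 412 px.
4 columns + 3 gutters: 4c + 3·4 = 412.
4c = 412 − 12 = 400, so c = 100 px.

100 px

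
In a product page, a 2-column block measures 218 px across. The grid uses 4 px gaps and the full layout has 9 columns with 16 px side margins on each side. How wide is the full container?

1027 px

2c + 1·4 = 218 → 2c = 214 → c = 107 px.
Adding margins, columns and gutters: 32 + 963 + 32 = 1027 px.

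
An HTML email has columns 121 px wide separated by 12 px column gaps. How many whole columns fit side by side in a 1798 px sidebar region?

13 columns: 13·121 + 12·12 = 1717 px ≤ 1798.
14 columns: 1850 px > 1798. So 13.

13 columns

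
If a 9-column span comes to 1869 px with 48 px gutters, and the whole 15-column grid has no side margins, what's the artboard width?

3147 px

9c + 8·48 = 1869 → 9c = 1485 → c = 165 px.
Artboard = 15·165 + 14·48 = 2475 + 672 = 3147 px.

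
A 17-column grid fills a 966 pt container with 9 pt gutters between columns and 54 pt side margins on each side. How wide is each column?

Take off 108 pt of margins, leaving 858 pt.
Subtracting 16 gutters of 9 leaves 714 for 17 columns, so c = 42 pt.

42 pt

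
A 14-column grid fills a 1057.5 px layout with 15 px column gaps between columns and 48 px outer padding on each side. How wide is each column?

54.75 px

Inside the margins: 1057.5 − 96 = 961.5 px.
14 columns + 13 column gaps: 14c + 13·15 = 961.5.
14c = 961.5 − 195 = 766.5, so c = 54.75 px.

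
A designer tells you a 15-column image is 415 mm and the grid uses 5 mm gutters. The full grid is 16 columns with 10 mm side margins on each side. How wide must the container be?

463 mm

Subtracting 14 gutters of 5 leaves 345 for 15 columns, so c = 23 mm.
Adding margins, columns and gutters: 20 + 368 + 75 = 463 mm.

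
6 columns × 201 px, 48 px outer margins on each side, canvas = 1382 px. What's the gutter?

16 px

Inside the margins: 1382 − 96 = 1286 px.
Columns use 1206 px, leaving 80 px across 5 gutters = 16 px each.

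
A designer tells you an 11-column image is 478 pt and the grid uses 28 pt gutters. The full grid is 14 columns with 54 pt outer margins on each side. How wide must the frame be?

11c + 10·28 = 478 → 11c = 198 → c = 18 pt.
Adding margins, columns and gutters: 108 + 252 + 364 = 724 pt.

724 pt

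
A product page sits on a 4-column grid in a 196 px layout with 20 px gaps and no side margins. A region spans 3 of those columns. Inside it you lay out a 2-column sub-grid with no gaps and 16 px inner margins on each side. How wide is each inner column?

196 − 3·20 = 136; ÷4 gives c = 34 px.
Span of 3: 3·34 + 2·20 = 102 + 40 = 142 px.
Inner content = 142 − 2·16 = 110 px.
110 / 2 = 55 px per column.

55 px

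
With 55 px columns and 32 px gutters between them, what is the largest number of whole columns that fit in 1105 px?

k columns need k·55 + (k−1)·32 = k·87 − 32.
k·87 − 32 ≤ 1105 → k ≤ 1137 / 87 ≈ 13.07, so k = 13.

13 columns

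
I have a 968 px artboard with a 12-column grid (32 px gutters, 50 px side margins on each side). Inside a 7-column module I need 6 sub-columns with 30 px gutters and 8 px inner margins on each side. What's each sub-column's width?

54.5 px

Take off 100 px of margins, leaving 868 px.
868 − 11·32 = 516; ÷12 gives c = 43 px.
7 columns plus 6 gutters: 301 + 192 = 493 px.
Inner content = 493 − 2·8 = 477 px.
477 − 5·30 = 327; ÷6 gives d = 54.5 px.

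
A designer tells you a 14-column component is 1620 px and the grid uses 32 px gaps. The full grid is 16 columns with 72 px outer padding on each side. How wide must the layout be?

2000 px

14 columns + 13 gaps: 14c + 13·32 = 1620.
14c = 1620 − 416 = 1204, so c = 86 px.
Adding margins, columns and gutters: 144 + 1376 + 480 = 2000 px.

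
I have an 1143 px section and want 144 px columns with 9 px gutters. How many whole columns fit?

7 columns: 7·144 + 6·9 = 1062 px ≤ 1143.
8 columns: 1215 px > 1143. So 7.

7 columns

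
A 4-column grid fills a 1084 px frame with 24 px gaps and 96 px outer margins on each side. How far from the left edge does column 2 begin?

325 px

Subtract both margins: 1084 − 2·96 = 892 px.
4 columns + 3 gaps: 4c + 3·24 = 892.
4c = 892 − 72 = 820, so c = 205 px.
Column 2 starts at margin + 1·(column + gutter) = 96 + 1·229 = 325 px.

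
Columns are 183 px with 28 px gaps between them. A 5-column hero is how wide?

Span of 5: 5·183 + 4·28 = 915 + 112 = 1027 px.

1027 px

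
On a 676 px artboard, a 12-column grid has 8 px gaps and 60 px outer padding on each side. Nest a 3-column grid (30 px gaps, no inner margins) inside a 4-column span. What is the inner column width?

40 px

Subtract both margins: 676 − 2·60 = 556 px.
12 columns + 11 gaps: 12c + 11·8 = 556.
12c = 556 − 88 = 468, so c = 39 px.
4-column span = 4·39 + 3·8 = 180 px.
3d + 2·30 = 180 → 3d = 120 → d = 40 px.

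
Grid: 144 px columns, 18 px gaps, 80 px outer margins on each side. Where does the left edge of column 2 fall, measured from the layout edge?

Each column+gutter stride is 162 px; 1 of them past the 80 px margin is 80 + 162 = 242 px.

242 px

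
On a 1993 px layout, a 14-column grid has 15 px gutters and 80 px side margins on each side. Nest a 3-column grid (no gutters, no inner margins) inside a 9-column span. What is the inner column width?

Subtract both margins: 1993 − 2·80 = 1833 px.
14 columns + 13 gutters: 14c + 13·15 = 1833.
14c = 1833 − 195 = 1638, so c = 117 px.
Span of 9: 9·117 + 8·15 = 1053 + 120 = 1173 px.
1173 / 3 = 391 px per column.

391 px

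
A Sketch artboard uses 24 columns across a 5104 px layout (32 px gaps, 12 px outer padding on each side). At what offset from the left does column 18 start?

3633 px

Take off 24 px of margins, leaving 5080 px.
24 columns + 23 gaps: 24c + 23·32 = 5080.
24c = 5080 − 736 = 4344, so c = 181 px.
Each column+gutter stride is 213 px; 17 of them past the 12 px margin is 12 + 3621 = 3633 px.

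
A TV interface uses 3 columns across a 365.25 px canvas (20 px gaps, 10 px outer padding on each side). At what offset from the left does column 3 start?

253.5 px

Content = 365.25 − 2·10 = 345.25 px.
3c + 2·20 = 345.25 → 3c = 305.25 → c = 101.75 px.
Column 3 starts at margin + 2·(column + gutter) = 10 + 2·121.75 = 253.5 px.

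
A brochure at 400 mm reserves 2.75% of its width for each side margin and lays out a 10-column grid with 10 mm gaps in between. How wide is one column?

Margins: 2.75% × 400 = 11 mm each, so content = 400 − 22 = 378 mm.
378 − 9·10 = 288; ÷10 gives c = 28.8 mm.

28.8 mm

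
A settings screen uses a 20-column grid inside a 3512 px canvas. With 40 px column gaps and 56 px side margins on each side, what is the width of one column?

132 px

Subtract both margins: 3512 − 2·56 = 3400 px.
3400 − 19·40 = 2640; ÷20 gives c = 132 px.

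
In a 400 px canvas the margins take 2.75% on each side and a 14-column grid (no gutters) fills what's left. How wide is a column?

27 px

Each margin = 2.75% of 400 = 11 px; content = 400 − 2·11 = 378 px.
With no gutters, each column is 378/14 = 27 px.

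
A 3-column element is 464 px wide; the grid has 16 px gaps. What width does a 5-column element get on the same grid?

3 columns + 2 gaps: 3c + 2·16 = 464.
3c = 464 − 32 = 432, so c = 144 px.
Span of 5: 5·144 + 4·16 = 720 + 64 = 784 px.

784 px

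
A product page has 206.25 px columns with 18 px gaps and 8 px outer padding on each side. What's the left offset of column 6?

1129.25 px

Each column+gutter stride is 224.25 px; 5 of them past the 8 px margin is 8 + 1121.25 = 1129.25 px.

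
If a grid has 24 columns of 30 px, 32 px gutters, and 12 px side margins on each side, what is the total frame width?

1480 px

Total width: 2·12 + 24·30 + 23·32 = 1480 px.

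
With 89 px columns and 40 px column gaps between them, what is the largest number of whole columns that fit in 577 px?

4 columns

k columns need k·89 + (k−1)·40 = k·129 − 40.
k·129 − 40 ≤ 577 → k ≤ 617 / 129 ≈ 4.78, so k = 4.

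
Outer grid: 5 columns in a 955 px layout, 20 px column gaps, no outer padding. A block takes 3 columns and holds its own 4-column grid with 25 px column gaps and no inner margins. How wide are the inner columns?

122.5 px

955 − 4·20 = 875; ÷5 gives c = 175 px.
3-column span = 3·175 + 2·20 = 565 px.
4d + 3·25 = 565 → 4d = 490 → d = 122.5 px.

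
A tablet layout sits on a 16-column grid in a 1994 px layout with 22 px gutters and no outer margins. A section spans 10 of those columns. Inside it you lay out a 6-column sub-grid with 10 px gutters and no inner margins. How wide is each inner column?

16c + 15·22 = 1994 → 16c = 1664 → c = 104 px.
10 columns plus 9 gutters: 1040 + 198 = 1238 px.
Subtracting 5 gutters of 10 leaves 1188 for 6 columns, so d = 198 px.

198 px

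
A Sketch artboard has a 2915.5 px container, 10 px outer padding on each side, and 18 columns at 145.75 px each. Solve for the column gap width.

16 px

Inside the margins: 2915.5 − 20 = 2895.5 px.
18·145.75 + 17g = 2895.5 → 17g = 272 → g = 16 px.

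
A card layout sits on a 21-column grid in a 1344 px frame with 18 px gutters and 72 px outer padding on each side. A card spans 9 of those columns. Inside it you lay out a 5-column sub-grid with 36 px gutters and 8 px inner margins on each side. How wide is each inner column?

68.8 px

Take off 144 px of margins, leaving 1200 px.
21c + 20·18 = 1200 → 21c = 840 → c = 40 px.
Span of 9: 9·40 + 8·18 = 360 + 144 = 504 px.
Inner content = 504 − 2·8 = 488 px.
Subtracting 4 gutters of 36 leaves 344 for 5 columns, so d = 68.8 px.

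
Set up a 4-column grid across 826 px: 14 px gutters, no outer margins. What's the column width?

4 columns + 3 gutters: 4c + 3·14 = 826.
4c = 826 − 42 = 784, so c = 196 px.

196 px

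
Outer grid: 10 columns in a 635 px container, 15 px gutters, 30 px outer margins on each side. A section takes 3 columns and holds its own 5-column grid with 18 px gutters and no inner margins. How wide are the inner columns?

Outer content = 635 − 2·30 = 575 px.
10c + 9·15 = 575 → 10c = 440 → c = 44 px.
Span of 3: 3·44 + 2·15 = 132 + 30 = 162 px.
162 − 4·18 = 90; ÷5 gives d = 18 px.

18 px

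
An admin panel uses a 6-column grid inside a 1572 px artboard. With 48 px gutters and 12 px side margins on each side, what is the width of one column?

218 px

Subtract both margins: 1572 − 2·12 = 1548 px.
1548 − 5·48 = 1308; ÷6 gives c = 218 px.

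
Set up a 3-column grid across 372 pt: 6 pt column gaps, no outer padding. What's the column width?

120 pt

Subtracting 2 column gaps of 6 leaves 360 for 3 columns, so c = 120 pt.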